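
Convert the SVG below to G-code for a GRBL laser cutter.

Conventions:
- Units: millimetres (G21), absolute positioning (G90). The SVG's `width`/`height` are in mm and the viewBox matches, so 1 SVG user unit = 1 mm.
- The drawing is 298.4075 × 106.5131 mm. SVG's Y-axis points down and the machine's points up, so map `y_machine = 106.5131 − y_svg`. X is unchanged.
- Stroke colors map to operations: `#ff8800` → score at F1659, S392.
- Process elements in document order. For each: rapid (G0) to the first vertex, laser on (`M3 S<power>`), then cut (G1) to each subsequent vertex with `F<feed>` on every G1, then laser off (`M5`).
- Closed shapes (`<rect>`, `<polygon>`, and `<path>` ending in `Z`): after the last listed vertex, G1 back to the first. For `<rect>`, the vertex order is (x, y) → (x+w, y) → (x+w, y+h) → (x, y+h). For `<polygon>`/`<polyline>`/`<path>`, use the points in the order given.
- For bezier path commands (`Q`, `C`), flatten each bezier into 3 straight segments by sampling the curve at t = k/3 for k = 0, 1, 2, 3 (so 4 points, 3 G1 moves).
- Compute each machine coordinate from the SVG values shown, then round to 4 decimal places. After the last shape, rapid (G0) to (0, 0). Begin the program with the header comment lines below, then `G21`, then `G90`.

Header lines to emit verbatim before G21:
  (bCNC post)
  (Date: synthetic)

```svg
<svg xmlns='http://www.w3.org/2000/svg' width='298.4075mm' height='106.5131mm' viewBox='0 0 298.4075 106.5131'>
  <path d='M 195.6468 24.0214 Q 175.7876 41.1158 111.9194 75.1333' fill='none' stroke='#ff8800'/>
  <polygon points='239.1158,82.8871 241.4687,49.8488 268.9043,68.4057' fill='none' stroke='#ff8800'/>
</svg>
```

(bCNC post)
(Date: synthetic)
G21
G90
G0 X195.6468 Y82.4917
M3 S392
G1 X177.5174 Y69.2151 F1659
G1 X149.6083 Y52.1778 F1659
G1 X111.9194 Y31.3798 F1659
M5
G0 X239.1158 Y23.6260
M3 S392
G1 X241.4687 Y56.6643 F1659
G1 X268.9043 Y38.1074 F1659
G1 X239.1158 Y23.6260 F1659
M5
G0 X0.0000 Y0.0000

viewBox `0 0 298.4075 106.5131` with mm width/height → 1 unit = 1 mm. Flip: y_m = 106.5131 − y_svg.

**Shape 1** — `<path>` quadratic bezier, stroke `#ff8800` → score (S392, F1659). Control points (SVG): P0=(195.6468,24.0214), P1=(175.7876,41.1158), P2=(111.9194,75.1333); sampled at t=k/3. Machine vertices: (195.6468,82.4917) → (177.5174,69.2151) → (149.6083,52.1778) → (111.9194,31.3798). Open path.

**Shape 2** — `<polygon>` regular polygon, stroke `#ff8800` → score (S392, F1659). Machine vertices: (239.1158,23.6260) → (241.4687,56.6643) → (268.9043,38.1074) → (239.1158,23.6260). Closed: final G1 returns to the first vertex.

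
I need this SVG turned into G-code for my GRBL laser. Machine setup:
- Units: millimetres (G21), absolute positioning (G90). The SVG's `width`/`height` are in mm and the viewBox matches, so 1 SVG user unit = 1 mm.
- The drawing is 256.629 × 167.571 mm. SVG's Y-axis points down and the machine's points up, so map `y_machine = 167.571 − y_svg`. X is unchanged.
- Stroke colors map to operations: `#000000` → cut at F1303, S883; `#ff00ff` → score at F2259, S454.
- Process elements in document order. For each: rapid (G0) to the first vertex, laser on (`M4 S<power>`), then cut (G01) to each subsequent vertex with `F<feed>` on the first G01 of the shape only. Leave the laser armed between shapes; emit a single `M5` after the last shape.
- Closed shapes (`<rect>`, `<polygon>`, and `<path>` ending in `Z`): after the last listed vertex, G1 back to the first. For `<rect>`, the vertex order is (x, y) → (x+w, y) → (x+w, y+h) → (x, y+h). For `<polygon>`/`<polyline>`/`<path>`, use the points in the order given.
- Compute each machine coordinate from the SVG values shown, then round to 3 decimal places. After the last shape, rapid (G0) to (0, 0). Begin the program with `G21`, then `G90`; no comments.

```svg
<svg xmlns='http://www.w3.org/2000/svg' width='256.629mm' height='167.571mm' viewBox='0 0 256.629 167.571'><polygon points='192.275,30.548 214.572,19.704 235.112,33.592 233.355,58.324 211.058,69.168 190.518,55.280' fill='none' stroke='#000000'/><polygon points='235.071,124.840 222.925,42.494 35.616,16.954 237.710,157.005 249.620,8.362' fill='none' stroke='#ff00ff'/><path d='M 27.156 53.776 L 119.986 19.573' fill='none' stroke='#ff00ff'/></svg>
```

G21
G90
G0 X192.275 Y137.023
M4 S883
G01 X214.572 Y147.867 F1303
G01 X235.112 Y133.979
G01 X233.355 Y109.247
G01 X211.058 Y98.403
G01 X190.518 Y112.291
G01 X192.275 Y137.023
G0 X235.071 Y42.731
M4 S454
G01 X222.925 Y125.077 F2259
G01 X35.616 Y150.617
G01 X237.710 Y10.566
G01 X249.620 Y159.209
G01 X235.071 Y42.731
G0 X27.156 Y113.795
M4 S454
G01 X119.986 Y147.998 F2259
M5
G0 X0.000 Y0.000

Since the viewBox matches the mm dimensions, user units are millimetres directly. The only transform is the Y-flip y_m = 167.571 − y_svg.

Shape 1 is a regular polygon drawn with `<polygon>`. Its stroke #000000 means cut at S883, F1303. After flipping Y the toolpath is (192.275,137.023) → (214.572,147.867) → (235.112,133.979) → (233.355,109.247) → (211.058,98.403) → (190.518,112.291) → (192.275,137.023), returning to the start.

Shape 2 is a closed polygon drawn with `<polygon>`. Its stroke #ff00ff means score at S454, F2259. After flipping Y the toolpath is (235.071,42.731) → (222.925,125.077) → (35.616,150.617) → (237.710,10.566) → (249.620,159.209) → (235.071,42.731), returning to the start.

Shape 3 is a line segment drawn with `<path>`. Its stroke #ff00ff means score at S454, F2259. After flipping Y the toolpath is (27.156,113.795) → (119.986,147.998).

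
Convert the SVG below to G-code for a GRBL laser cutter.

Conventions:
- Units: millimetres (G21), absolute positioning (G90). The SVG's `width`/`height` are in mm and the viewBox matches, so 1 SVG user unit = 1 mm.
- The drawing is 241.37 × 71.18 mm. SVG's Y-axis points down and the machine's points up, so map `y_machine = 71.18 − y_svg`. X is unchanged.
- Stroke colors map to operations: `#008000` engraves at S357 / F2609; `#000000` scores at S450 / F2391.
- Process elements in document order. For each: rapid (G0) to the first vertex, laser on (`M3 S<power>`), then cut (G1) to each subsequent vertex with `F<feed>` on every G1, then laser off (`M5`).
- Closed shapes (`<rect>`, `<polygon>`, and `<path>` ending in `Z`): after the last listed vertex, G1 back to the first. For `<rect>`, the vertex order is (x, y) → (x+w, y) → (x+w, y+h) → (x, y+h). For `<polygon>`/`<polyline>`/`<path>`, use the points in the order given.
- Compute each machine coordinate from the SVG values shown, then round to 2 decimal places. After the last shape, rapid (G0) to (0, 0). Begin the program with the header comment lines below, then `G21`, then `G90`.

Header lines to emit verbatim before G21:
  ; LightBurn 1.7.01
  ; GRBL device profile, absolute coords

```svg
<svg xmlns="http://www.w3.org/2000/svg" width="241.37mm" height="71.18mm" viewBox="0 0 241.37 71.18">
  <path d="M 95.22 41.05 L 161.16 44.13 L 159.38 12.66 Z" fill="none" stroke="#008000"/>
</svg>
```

1 u = 1 mm; y_m = 71.18 − y.

[1] `<path>` closed polygon, #008000→engrave S357 F2609: (95.22,30.13) → (161.16,27.05) → (159.38,58.52) → (95.22,30.13) (closed)

; LightBurn 1.7.01
; GRBL device profile, absolute coords
G21
G90
G0 X95.22 Y30.13
M3 S357
G1 X161.16 Y27.05 F2609
G1 X159.38 Y58.52 F2609
G1 X95.22 Y30.13 F2609
M5
G0 X0.00 Y0.00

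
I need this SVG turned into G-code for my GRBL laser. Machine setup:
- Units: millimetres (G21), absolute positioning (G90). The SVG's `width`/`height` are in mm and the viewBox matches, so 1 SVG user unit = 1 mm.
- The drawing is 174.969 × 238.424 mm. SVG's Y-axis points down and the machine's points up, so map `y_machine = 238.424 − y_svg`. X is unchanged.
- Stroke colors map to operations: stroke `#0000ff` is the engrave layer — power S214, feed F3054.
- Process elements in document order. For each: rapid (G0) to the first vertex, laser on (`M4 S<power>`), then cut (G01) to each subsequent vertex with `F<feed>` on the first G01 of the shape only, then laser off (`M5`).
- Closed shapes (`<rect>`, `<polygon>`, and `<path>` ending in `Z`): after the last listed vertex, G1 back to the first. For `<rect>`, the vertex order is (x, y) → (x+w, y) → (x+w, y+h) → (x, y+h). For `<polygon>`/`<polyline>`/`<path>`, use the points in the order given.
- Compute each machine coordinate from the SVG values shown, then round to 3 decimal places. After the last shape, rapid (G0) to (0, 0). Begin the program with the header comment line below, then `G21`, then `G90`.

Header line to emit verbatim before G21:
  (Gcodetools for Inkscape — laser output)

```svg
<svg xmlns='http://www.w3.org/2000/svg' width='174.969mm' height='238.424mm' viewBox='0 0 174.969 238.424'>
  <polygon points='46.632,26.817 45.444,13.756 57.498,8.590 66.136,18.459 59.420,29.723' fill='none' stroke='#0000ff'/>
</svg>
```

Since the viewBox matches the mm dimensions, user units are millimetres directly. The only transform is the Y-flip y_m = 238.424 − y_svg.

Shape 1 is a regular polygon drawn with `<polygon>`. Its stroke #0000ff means engrave at S214, F3054. After flipping Y the toolpath is (46.632,211.607) → (45.444,224.668) → (57.498,229.834) → (66.136,219.965) → (59.420,208.701) → (46.632,211.607), returning to the start.

(Gcodetools for Inkscape — laser output)
G21
G90
G0 X46.632 Y211.607
M4 S214
G01 X45.444 Y224.668 F3054
G01 X57.498 Y229.834
G01 X66.136 Y219.965
G01 X59.420 Y208.701
G01 X46.632 Y211.607
M5
G0 X0.000 Y0.000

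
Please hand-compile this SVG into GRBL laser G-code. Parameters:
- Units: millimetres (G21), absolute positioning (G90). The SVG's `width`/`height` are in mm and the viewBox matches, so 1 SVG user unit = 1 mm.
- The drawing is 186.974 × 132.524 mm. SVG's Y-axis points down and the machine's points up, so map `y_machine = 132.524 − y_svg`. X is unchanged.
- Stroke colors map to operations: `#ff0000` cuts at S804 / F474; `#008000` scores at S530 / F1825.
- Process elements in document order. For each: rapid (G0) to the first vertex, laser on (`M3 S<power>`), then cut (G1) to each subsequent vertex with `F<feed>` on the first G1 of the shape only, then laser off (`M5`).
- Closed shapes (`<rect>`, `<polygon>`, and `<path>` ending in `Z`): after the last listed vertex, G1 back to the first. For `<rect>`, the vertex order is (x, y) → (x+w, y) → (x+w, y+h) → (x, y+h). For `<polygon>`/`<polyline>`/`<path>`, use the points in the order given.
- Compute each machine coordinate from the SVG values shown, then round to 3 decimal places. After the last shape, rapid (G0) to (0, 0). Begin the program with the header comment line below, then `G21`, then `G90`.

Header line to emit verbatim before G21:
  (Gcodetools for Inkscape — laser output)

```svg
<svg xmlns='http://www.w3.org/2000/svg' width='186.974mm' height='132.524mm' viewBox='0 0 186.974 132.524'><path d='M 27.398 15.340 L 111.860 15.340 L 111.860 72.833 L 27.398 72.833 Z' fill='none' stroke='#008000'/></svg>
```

viewBox `0 0 186.974 132.524` with mm width/height → 1 unit = 1 mm. Flip: y_m = 132.524 − y_svg.

**Shape 1** — `<path>` rectangle, stroke `#008000` → score (S530, F1825). Machine vertices: (27.398,117.184) → (111.860,117.184) → (111.860,59.691) → (27.398,59.691) → (27.398,117.184). Closed: final G1 returns to the first vertex.

(Gcodetools for Inkscape — laser output)
G21
G90
G0 X27.398 Y117.184
M3 S530
G1 X111.860 Y117.184 F1825
G1 X111.860 Y59.691
G1 X27.398 Y59.691
G1 X27.398 Y117.184
M5
G0 X0.000 Y0.000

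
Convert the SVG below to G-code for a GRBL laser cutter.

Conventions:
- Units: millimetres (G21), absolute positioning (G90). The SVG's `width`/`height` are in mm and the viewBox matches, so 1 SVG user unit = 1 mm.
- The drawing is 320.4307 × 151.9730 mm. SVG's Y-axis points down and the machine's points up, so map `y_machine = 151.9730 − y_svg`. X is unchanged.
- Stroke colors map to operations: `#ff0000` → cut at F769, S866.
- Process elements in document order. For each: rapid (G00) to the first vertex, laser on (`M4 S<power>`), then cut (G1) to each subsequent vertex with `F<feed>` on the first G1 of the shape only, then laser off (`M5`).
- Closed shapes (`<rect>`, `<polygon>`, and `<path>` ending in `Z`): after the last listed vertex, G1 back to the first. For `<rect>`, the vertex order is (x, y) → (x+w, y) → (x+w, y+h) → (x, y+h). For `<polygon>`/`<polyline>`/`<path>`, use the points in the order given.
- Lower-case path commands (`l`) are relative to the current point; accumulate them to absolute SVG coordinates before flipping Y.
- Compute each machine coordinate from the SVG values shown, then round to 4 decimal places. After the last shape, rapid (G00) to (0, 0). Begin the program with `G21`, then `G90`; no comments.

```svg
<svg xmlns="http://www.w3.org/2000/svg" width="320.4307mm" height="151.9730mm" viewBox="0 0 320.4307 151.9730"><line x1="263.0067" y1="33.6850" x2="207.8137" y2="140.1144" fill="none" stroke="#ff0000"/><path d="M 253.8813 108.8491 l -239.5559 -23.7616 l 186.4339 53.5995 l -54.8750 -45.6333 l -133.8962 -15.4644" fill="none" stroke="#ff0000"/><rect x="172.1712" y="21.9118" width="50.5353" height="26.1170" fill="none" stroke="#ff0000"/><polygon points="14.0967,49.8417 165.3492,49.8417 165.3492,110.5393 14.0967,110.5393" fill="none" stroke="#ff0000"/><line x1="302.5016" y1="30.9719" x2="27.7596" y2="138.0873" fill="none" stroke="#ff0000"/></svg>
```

Since the viewBox matches the mm dimensions, user units are millimetres directly. The only transform is the Y-flip y_m = 151.9730 − y_svg.

Shape 1 is a line segment drawn with `<line>`. Its stroke #ff0000 means cut at S866, F769. After flipping Y the toolpath is (263.0067,118.2880) → (207.8137,11.8586).

Shape 2 is a open polyline drawn with `<path>`. Its stroke #ff0000 means cut at S866, F769. After flipping Y the toolpath is (253.8813,43.1239) → (14.3254,66.8855) → (200.7593,13.2860) → (145.8843,58.9193) → (11.9881,74.3837).

Shape 3 is a rectangle drawn with `<rect>`. Its stroke #ff0000 means cut at S866, F769. After flipping Y the toolpath is (172.1712,130.0612) → (222.7065,130.0612) → (222.7065,103.9442) → (172.1712,103.9442) → (172.1712,130.0612), returning to the start.

Shape 4 is a rectangle drawn with `<polygon>`. Its stroke #ff0000 means cut at S866, F769. After flipping Y the toolpath is (14.0967,102.1313) → (165.3492,102.1313) → (165.3492,41.4337) → (14.0967,41.4337) → (14.0967,102.1313), returning to the start.

Shape 5 is a line segment drawn with `<line>`. Its stroke #ff0000 means cut at S866, F769. After flipping Y the toolpath is (302.5016,121.0011) → (27.7596,13.8857).

G21
G90
G00 X263.0067 Y118.2880
M4 S866
G1 X207.8137 Y11.8586 F769
M5
G00 X253.8813 Y43.1239
M4 S866
G1 X14.3254 Y66.8855 F769
G1 X200.7593 Y13.2860
G1 X145.8843 Y58.9193
G1 X11.9881 Y74.3837
M5
G00 X172.1712 Y130.0612
M4 S866
G1 X222.7065 Y130.0612 F769
G1 X222.7065 Y103.9442
G1 X172.1712 Y103.9442
G1 X172.1712 Y130.0612
M5
G00 X14.0967 Y102.1313
M4 S866
G1 X165.3492 Y102.1313 F769
G1 X165.3492 Y41.4337
G1 X14.0967 Y41.4337
G1 X14.0967 Y102.1313
M5
G00 X302.5016 Y121.0011
M4 S866
G1 X27.7596 Y13.8857 F769
M5
G00 X0.0000 Y0.0000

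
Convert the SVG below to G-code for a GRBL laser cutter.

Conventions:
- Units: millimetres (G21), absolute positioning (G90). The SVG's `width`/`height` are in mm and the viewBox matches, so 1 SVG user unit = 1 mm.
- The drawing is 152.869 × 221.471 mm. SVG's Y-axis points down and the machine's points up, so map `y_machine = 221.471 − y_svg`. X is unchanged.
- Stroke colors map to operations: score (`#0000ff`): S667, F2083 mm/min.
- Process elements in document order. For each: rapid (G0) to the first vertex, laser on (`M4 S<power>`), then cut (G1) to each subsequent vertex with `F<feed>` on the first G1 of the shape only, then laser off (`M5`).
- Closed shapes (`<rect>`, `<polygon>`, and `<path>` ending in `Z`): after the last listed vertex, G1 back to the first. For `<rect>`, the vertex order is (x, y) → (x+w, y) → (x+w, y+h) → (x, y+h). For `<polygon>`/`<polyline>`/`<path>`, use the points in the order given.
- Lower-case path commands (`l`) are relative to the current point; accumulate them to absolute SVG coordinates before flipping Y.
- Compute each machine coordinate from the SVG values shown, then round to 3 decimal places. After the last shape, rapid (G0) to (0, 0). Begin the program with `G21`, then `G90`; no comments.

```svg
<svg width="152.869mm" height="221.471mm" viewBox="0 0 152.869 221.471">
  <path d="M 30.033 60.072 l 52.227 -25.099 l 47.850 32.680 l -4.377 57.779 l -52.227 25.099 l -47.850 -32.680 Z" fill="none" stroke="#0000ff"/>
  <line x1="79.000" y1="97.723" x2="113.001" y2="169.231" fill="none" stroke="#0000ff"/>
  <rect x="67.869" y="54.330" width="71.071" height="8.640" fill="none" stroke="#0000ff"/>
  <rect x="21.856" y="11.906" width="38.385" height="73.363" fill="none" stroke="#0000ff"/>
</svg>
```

Since the viewBox matches the mm dimensions, user units are millimetres directly. The only transform is the Y-flip y_m = 221.471 − y_svg.

Shape 1 is a regular polygon drawn with `<path>`. Its stroke #0000ff means score at S667, F2083. After flipping Y the toolpath is (30.033,161.399) → (82.260,186.498) → (130.110,153.818) → (125.733,96.039) → (73.506,70.940) → (25.656,103.620) → (30.033,161.399), returning to the start.

Shape 2 is a line segment drawn with `<line>`. Its stroke #0000ff means score at S667, F2083. After flipping Y the toolpath is (79.000,123.748) → (113.001,52.240).

Shape 3 is a rectangle drawn with `<rect>`. Its stroke #0000ff means score at S667, F2083. After flipping Y the toolpath is (67.869,167.141) → (138.940,167.141) → (138.940,158.501) → (67.869,158.501) → (67.869,167.141), returning to the start.

Shape 4 is a rectangle drawn with `<rect>`. Its stroke #0000ff means score at S667, F2083. After flipping Y the toolpath is (21.856,209.565) → (60.241,209.565) → (60.241,136.202) → (21.856,136.202) → (21.856,209.565), returning to the start.

G21
G90
G0 X30.033 Y161.399
M4 S667
G1 X82.260 Y186.498 F2083
G1 X130.110 Y153.818
G1 X125.733 Y96.039
G1 X73.506 Y70.940
G1 X25.656 Y103.620
G1 X30.033 Y161.399
M5
G0 X79.000 Y123.748
M4 S667
G1 X113.001 Y52.240 F2083
M5
G0 X67.869 Y167.141
M4 S667
G1 X138.940 Y167.141 F2083
G1 X138.940 Y158.501
G1 X67.869 Y158.501
G1 X67.869 Y167.141
M5
G0 X21.856 Y209.565
M4 S667
G1 X60.241 Y209.565 F2083
G1 X60.241 Y136.202
G1 X21.856 Y136.202
G1 X21.856 Y209.565
M5
G0 X0.000 Y0.000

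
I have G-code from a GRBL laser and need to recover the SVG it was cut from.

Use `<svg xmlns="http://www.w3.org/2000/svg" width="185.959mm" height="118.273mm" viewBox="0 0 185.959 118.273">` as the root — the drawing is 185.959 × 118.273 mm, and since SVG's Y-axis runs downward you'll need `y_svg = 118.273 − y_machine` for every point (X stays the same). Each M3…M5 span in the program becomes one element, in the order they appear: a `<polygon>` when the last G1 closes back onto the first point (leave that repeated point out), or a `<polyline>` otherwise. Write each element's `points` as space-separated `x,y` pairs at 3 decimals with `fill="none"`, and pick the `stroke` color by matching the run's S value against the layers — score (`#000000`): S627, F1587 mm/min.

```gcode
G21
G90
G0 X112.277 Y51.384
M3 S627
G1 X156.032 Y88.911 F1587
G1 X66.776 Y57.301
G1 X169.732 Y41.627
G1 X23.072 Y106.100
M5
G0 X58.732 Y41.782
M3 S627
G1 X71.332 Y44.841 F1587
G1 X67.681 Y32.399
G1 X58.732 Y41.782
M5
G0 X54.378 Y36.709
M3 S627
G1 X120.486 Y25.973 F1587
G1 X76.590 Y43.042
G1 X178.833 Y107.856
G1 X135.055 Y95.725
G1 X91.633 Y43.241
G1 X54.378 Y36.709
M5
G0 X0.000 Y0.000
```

y_svg = 118.273 − y_m. Every run uses S627, so all elements get stroke `#000000` (score).

[1] open run; points: 112.277,66.889 156.032,29.362 66.776,60.972 169.732,76.646 23.072,12.173

[2] closed run; points: 58.732,76.491 71.332,73.432 67.681,85.874

[3] closed run; points: 54.378,81.564 120.486,92.300 76.590,75.231 178.833,10.417 135.055,22.548 91.633,75.032

<svg xmlns="http://www.w3.org/2000/svg" width="185.959mm" height="118.273mm" viewBox="0 0 185.959 118.273">
  <polyline points="112.277,66.889 156.032,29.362 66.776,60.972 169.732,76.646 23.072,12.173" fill="none" stroke="#000000"/>
  <polygon points="58.732,76.491 71.332,73.432 67.681,85.874" fill="none" stroke="#000000"/>
  <polygon points="54.378,81.564 120.486,92.300 76.590,75.231 178.833,10.417 135.055,22.548 91.633,75.032" fill="none" stroke="#000000"/>
</svg>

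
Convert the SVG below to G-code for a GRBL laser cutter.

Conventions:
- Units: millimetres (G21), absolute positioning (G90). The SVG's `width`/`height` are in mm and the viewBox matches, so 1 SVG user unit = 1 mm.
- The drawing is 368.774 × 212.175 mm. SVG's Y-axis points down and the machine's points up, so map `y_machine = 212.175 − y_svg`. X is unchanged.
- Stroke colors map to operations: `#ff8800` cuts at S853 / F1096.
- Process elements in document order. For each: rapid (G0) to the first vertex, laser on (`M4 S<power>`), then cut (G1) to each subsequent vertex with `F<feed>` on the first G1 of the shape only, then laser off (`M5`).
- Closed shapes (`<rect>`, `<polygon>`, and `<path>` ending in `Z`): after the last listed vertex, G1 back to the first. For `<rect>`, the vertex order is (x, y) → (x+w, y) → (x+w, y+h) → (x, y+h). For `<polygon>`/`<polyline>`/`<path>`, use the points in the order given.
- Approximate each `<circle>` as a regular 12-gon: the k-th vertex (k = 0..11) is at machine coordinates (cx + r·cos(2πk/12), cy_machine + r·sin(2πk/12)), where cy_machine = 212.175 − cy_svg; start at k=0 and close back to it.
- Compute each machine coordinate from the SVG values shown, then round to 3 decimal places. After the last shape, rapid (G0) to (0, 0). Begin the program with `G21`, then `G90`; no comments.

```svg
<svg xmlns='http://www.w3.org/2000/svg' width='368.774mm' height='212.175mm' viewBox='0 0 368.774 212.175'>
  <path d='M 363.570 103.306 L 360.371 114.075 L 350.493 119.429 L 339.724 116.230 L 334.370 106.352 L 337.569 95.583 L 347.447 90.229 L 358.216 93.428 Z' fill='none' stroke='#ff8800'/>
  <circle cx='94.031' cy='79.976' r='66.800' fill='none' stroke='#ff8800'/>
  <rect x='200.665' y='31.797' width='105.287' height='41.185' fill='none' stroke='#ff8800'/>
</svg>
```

G21
G90
G0 X363.570 Y108.869
M4 S853
G1 X360.371 Y98.100 F1096
G1 X350.493 Y92.746
G1 X339.724 Y95.945
G1 X334.370 Y105.823
G1 X337.569 Y116.592
G1 X347.447 Y121.946
G1 X358.216 Y118.747
G1 X363.570 Y108.869
M5
G0 X160.831 Y132.199
M4 S853
G1 X151.881 Y165.599 F1096
G1 X127.431 Y190.049
G1 X94.031 Y198.999
G1 X60.631 Y190.049
G1 X36.181 Y165.599
G1 X27.231 Y132.199
G1 X36.181 Y98.799
G1 X60.631 Y74.349
G1 X94.031 Y65.399
G1 X127.431 Y74.349
G1 X151.881 Y98.799
G1 X160.831 Y132.199
M5
G0 X200.665 Y180.378
M4 S853
G1 X305.952 Y180.378 F1096
G1 X305.952 Y139.193
G1 X200.665 Y139.193
G1 X200.665 Y180.378
M5
G0 X0.000 Y0.000

1 u = 1 mm; y_m = 212.175 − y.

[1] `<path>` regular polygon, #ff8800→cut S853 F1096: (363.570,108.869) → (360.371,98.100) → (350.493,92.746) → (339.724,95.945) → (334.370,105.823) → (337.569,116.592) → (347.447,121.946) → (358.216,118.747) → (363.570,108.869) (closed)

[2] `<circle>` circle, #ff8800→cut S853 F1096: (160.831,132.199) → (151.881,165.599) → (127.431,190.049) → (94.031,198.999) → (60.631,190.049) → (36.181,165.599) → (27.231,132.199) → (36.181,98.799) → (60.631,74.349) → (94.031,65.399) → (127.431,74.349) → (151.881,98.799) → (160.831,132.199) (closed)

[3] `<rect>` rectangle, #ff8800→cut S853 F1096: (200.665,180.378) → (305.952,180.378) → (305.952,139.193) → (200.665,139.193) → (200.665,180.378) (closed)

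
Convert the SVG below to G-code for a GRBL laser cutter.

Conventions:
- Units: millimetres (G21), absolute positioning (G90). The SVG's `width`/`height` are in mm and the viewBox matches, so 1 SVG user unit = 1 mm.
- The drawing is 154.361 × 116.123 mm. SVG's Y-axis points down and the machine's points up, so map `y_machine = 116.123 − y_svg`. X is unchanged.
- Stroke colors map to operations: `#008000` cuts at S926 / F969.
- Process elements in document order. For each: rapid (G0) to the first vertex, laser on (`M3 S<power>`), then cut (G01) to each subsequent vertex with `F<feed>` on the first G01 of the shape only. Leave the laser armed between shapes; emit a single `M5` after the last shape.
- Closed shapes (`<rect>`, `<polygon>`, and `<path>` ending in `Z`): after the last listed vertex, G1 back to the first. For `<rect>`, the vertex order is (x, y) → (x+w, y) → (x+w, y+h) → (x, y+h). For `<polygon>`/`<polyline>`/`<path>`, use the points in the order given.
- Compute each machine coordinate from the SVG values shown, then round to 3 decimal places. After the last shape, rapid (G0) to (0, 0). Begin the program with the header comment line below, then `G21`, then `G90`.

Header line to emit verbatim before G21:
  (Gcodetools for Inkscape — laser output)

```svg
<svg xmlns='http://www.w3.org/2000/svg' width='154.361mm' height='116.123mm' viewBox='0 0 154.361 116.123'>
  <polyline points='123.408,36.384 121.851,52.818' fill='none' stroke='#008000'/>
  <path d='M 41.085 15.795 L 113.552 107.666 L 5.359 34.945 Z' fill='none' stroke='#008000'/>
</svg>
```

Since the viewBox matches the mm dimensions, user units are millimetres directly. The only transform is the Y-flip y_m = 116.123 − y_svg.

Shape 1 is a line segment drawn with `<polyline>`. Its stroke #008000 means cut at S926, F969. After flipping Y the toolpath is (123.408,79.739) → (121.851,63.305).

Shape 2 is a closed polygon drawn with `<path>`. Its stroke #008000 means cut at S926, F969. After flipping Y the toolpath is (41.085,100.328) → (113.552,8.457) → (5.359,81.178) → (41.085,100.328), returning to the start.

(Gcodetools for Inkscape — laser output)
G21
G90
G0 X123.408 Y79.739
M3 S926
G01 X121.851 Y63.305 F969
G0 X41.085 Y100.328
M3 S926
G01 X113.552 Y8.457 F969
G01 X5.359 Y81.178
G01 X41.085 Y100.328
M5
G0 X0.000 Y0.000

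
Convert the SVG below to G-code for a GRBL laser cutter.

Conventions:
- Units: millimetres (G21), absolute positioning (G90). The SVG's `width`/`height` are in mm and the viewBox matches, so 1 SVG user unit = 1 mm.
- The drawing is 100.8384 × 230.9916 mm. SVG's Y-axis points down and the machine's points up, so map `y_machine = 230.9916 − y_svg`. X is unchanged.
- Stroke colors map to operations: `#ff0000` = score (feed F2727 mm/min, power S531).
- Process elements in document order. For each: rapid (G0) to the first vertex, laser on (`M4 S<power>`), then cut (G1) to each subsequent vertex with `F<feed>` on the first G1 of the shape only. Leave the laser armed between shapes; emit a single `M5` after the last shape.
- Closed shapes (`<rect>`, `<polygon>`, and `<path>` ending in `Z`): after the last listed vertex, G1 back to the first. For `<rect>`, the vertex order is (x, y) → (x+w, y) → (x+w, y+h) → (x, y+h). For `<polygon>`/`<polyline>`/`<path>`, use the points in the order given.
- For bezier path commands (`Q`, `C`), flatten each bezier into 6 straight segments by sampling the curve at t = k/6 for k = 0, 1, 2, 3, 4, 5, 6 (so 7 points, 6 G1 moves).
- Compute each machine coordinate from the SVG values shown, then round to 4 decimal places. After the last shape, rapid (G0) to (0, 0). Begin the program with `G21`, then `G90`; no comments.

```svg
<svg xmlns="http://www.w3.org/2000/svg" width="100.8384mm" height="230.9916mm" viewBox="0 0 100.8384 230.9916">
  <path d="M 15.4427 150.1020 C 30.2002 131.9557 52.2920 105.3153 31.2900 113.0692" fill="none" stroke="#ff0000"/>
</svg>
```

G21
G90
G0 X15.4427 Y80.8896
M4 S531
G1 X23.1992 Y90.4720 F2727
G1 X30.7773 Y100.2788
G1 X36.7762 Y109.1186
G1 X39.7951 Y115.8000
G1 X38.4333 Y119.1317
G1 X31.2900 Y117.9224
M5
G0 X0.0000 Y0.0000

viewBox `0 0 100.8384 230.9916` with mm width/height → 1 unit = 1 mm. Flip: y_m = 230.9916 − y_svg.

**Shape 1** — `<path>` cubic bezier, stroke `#ff0000` → score (S531, F2727). Control points (SVG): P0=(15.4427,150.1020), P1=(30.2002,131.9557), P2=(52.2920,105.3153), P3=(31.2900,113.0692); sampled at t=k/6. Machine vertices: (15.4427,80.8896) → (23.1992,90.4720) → (30.7773,100.2788) → (36.7762,109.1186) → (39.7951,115.8000) → (38.4333,119.1317) → (31.2900,117.9224). Open path.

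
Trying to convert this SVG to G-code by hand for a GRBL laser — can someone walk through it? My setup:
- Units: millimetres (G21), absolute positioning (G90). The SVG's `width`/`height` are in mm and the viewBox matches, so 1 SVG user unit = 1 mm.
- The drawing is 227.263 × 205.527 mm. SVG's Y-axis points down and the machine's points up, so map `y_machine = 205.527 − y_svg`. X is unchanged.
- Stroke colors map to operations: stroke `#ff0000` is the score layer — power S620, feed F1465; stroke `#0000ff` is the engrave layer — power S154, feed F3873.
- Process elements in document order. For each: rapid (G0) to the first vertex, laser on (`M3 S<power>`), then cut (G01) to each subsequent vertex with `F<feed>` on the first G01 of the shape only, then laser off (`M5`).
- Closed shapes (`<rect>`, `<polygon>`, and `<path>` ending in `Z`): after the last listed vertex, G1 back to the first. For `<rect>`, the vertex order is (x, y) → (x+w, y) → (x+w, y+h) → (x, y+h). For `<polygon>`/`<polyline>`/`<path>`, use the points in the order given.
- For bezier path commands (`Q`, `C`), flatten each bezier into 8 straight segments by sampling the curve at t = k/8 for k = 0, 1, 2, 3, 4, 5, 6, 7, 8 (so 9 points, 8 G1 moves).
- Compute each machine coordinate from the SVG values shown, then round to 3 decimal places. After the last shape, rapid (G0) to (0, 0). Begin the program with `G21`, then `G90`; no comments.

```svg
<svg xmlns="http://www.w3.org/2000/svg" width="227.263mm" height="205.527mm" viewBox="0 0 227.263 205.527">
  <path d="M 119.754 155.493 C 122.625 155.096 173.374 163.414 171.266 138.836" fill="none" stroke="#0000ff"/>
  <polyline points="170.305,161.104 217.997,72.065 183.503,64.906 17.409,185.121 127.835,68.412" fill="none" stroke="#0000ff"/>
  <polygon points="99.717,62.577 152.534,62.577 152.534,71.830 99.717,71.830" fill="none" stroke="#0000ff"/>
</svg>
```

1 u = 1 mm; y_m = 205.527 − y.

[1] `<path>` cubic bezier, #0000ff→engrave S154 F3873: (119.754,50.034) → (122.878,49.856) → (129.310,49.348) → (137.870,48.998) → (147.377,49.295) → (156.651,50.724) → (164.510,53.775) → (169.776,58.935) → (171.266,66.691)

[2] `<polyline>` open polyline, #0000ff→engrave S154 F3873: (170.305,44.423) → (217.997,133.462) → (183.503,140.621) → (17.409,20.406) → (127.835,137.115)

[3] `<polygon>` rectangle, #0000ff→engrave S154 F3873: (99.717,142.950) → (152.534,142.950) → (152.534,133.697) → (99.717,133.697) → (99.717,142.950) (closed)

G21
G90
G0 X119.754 Y50.034
M3 S154
G01 X122.878 Y49.856 F3873
G01 X129.310 Y49.348
G01 X137.870 Y48.998
G01 X147.377 Y49.295
G01 X156.651 Y50.724
G01 X164.510 Y53.775
G01 X169.776 Y58.935
G01 X171.266 Y66.691
M5
G0 X170.305 Y44.423
M3 S154
G01 X217.997 Y133.462 F3873
G01 X183.503 Y140.621
G01 X17.409 Y20.406
G01 X127.835 Y137.115
M5
G0 X99.717 Y142.950
M3 S154
G01 X152.534 Y142.950 F3873
G01 X152.534 Y133.697
G01 X99.717 Y133.697
G01 X99.717 Y142.950
M5
G0 X0.000 Y0.000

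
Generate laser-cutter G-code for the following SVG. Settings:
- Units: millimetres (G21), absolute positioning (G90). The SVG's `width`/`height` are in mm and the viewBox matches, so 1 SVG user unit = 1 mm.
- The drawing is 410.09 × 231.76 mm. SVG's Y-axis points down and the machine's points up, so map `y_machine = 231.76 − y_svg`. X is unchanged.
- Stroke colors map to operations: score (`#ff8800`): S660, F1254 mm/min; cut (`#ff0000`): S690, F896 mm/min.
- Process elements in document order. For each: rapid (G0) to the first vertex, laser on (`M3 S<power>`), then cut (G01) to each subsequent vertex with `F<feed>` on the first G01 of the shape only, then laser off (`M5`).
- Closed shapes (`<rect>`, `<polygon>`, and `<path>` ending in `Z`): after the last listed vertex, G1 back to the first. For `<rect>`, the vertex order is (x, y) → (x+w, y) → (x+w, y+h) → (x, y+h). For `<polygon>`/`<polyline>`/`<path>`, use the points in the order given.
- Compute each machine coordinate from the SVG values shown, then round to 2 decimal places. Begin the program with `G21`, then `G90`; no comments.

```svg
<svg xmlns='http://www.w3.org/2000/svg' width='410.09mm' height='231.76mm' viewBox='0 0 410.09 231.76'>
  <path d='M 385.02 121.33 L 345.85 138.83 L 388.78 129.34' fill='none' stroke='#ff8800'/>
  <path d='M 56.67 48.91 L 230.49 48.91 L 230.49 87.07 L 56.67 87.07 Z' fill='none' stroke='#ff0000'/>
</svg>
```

viewBox `0 0 410.09 231.76` with mm width/height → 1 unit = 1 mm. Flip: y_m = 231.76 − y_svg.

**Shape 1** — `<path>` open polyline, stroke `#ff8800` → score (S660, F1254). Machine vertices: (385.02,110.43) → (345.85,92.93) → (388.78,102.42). Open path.

**Shape 2** — `<path>` rectangle, stroke `#ff0000` → cut (S690, F896). Machine vertices: (56.67,182.85) → (230.49,182.85) → (230.49,144.69) → (56.67,144.69) → (56.67,182.85). Closed: final G1 returns to the first vertex.

G21
G90
G0 X385.02 Y110.43
M3 S660
G01 X345.85 Y92.93 F1254
G01 X388.78 Y102.42
M5
G0 X56.67 Y182.85
M3 S690
G01 X230.49 Y182.85 F896
G01 X230.49 Y144.69
G01 X56.67 Y144.69
G01 X56.67 Y182.85
M5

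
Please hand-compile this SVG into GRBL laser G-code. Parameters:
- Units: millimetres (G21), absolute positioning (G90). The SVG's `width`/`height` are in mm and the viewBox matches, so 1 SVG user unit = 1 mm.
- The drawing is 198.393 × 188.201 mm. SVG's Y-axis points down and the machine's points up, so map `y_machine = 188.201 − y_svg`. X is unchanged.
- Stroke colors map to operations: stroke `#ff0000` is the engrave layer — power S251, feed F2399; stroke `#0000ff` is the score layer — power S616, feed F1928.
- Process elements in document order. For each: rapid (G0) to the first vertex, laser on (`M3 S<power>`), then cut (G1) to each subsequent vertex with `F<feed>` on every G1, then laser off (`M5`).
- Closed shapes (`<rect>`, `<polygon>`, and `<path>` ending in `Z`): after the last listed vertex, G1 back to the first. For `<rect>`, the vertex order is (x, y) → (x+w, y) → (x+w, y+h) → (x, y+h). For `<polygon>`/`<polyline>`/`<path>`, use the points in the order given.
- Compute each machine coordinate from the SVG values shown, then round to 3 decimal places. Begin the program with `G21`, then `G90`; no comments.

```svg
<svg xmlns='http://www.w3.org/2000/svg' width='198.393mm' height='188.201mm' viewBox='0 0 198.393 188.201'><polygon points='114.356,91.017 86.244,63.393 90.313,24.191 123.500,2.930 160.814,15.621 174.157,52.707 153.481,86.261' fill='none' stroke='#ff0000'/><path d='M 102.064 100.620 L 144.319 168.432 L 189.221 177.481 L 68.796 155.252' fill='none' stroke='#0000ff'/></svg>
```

viewBox `0 0 198.393 188.201` with mm width/height → 1 unit = 1 mm. Flip: y_m = 188.201 − y_svg.

**Shape 1** — `<polygon>` regular polygon, stroke `#ff0000` → engrave (S251, F2399). Machine vertices: (114.356,97.184) → (86.244,124.808) → (90.313,164.010) → (123.500,185.271) → (160.814,172.580) → (174.157,135.494) → (153.481,101.940) → (114.356,97.184). Closed: final G1 returns to the first vertex.

**Shape 2** — `<path>` open polyline, stroke `#0000ff` → score (S616, F1928). Machine vertices: (102.064,87.581) → (144.319,19.769) → (189.221,10.720) → (68.796,32.949). Open path.

G21
G90
G0 X114.356 Y97.184
M3 S251
G1 X86.244 Y124.808 F2399
G1 X90.313 Y164.010 F2399
G1 X123.500 Y185.271 F2399
G1 X160.814 Y172.580 F2399
G1 X174.157 Y135.494 F2399
G1 X153.481 Y101.940 F2399
G1 X114.356 Y97.184 F2399
M5
G0 X102.064 Y87.581
M3 S616
G1 X144.319 Y19.769 F1928
G1 X189.221 Y10.720 F1928
G1 X68.796 Y32.949 F1928
M5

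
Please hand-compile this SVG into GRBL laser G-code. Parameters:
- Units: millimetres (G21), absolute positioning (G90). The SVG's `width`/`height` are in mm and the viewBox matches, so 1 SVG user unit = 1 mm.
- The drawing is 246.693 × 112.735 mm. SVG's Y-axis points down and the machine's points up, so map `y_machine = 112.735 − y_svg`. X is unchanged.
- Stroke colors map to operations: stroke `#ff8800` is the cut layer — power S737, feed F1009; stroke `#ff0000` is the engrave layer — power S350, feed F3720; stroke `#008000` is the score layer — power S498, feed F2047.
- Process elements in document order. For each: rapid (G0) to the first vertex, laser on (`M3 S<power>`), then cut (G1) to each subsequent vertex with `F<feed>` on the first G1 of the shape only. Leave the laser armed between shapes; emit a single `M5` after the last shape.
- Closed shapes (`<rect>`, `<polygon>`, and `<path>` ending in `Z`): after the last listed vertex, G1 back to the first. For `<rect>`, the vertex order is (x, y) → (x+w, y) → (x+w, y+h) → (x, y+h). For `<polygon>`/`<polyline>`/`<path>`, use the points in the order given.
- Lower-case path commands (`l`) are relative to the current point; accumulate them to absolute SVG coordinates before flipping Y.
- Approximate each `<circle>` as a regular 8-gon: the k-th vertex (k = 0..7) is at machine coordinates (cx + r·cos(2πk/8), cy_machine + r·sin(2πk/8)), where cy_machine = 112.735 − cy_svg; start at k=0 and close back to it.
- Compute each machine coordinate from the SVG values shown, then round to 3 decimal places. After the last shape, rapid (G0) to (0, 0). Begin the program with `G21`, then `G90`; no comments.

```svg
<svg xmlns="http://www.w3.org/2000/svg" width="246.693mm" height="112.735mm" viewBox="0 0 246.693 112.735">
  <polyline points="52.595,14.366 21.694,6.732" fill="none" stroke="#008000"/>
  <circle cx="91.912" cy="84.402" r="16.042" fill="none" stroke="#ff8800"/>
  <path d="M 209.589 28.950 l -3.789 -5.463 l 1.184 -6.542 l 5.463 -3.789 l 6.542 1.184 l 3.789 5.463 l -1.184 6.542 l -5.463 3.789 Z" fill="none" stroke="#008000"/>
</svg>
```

Since the viewBox matches the mm dimensions, user units are millimetres directly. The only transform is the Y-flip y_m = 112.735 − y_svg.

Shape 1 is a line segment drawn with `<polyline>`. Its stroke #008000 means score at S498, F2047. After flipping Y the toolpath is (52.595,98.369) → (21.694,106.003).

Shape 2 is a circle drawn with `<circle>`. Its stroke #ff8800 means cut at S737, F1009. After flipping Y the toolpath is (107.954,28.333) → (103.255,39.676) → (91.912,44.375) → (80.569,39.676) → (75.870,28.333) → (80.569,16.990) → (91.912,12.291) → (103.255,16.990) → (107.954,28.333), returning to the start.

Shape 3 is a regular polygon drawn with `<path>`. Its stroke #008000 means score at S498, F2047. After flipping Y the toolpath is (209.589,83.785) → (205.800,89.248) → (206.984,95.790) → (212.447,99.579) → (218.989,98.395) → (222.778,92.932) → (221.594,86.390) → (216.131,82.601) → (209.589,83.785), returning to the start.

G21
G90
G0 X52.595 Y98.369
M3 S498
G1 X21.694 Y106.003 F2047
G0 X107.954 Y28.333
M3 S737
G1 X103.255 Y39.676 F1009
G1 X91.912 Y44.375
G1 X80.569 Y39.676
G1 X75.870 Y28.333
G1 X80.569 Y16.990
G1 X91.912 Y12.291
G1 X103.255 Y16.990
G1 X107.954 Y28.333
G0 X209.589 Y83.785
M3 S498
G1 X205.800 Y89.248 F2047
G1 X206.984 Y95.790
G1 X212.447 Y99.579
G1 X218.989 Y98.395
G1 X222.778 Y92.932
G1 X221.594 Y86.390
G1 X216.131 Y82.601
G1 X209.589 Y83.785
M5
G0 X0.000 Y0.000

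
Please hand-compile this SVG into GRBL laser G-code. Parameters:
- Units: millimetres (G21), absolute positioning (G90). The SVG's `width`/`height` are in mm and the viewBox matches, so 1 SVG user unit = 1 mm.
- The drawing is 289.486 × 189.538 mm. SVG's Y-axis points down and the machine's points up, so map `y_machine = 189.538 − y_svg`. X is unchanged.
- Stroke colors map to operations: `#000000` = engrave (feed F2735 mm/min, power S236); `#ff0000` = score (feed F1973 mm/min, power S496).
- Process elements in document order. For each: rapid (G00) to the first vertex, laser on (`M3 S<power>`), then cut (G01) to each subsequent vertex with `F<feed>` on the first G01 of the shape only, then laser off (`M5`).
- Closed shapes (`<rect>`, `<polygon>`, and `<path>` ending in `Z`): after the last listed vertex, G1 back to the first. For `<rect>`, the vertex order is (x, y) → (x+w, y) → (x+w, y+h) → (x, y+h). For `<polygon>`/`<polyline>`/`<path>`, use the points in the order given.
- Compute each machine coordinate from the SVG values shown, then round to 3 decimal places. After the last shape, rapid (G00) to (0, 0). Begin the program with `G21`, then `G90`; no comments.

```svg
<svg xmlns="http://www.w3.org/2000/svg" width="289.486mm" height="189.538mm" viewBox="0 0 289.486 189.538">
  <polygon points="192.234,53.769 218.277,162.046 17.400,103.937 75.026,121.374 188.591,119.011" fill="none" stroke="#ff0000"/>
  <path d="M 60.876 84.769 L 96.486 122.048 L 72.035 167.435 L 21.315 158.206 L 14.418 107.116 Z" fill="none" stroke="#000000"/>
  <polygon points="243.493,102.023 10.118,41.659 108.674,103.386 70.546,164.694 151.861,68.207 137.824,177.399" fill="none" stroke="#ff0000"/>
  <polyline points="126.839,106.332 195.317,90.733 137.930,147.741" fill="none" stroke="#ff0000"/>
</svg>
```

G21
G90
G00 X192.234 Y135.769
M3 S496
G01 X218.277 Y27.492 F1973
G01 X17.400 Y85.601
G01 X75.026 Y68.164
G01 X188.591 Y70.527
G01 X192.234 Y135.769
M5
G00 X60.876 Y104.769
M3 S236
G01 X96.486 Y67.490 F2735
G01 X72.035 Y22.103
G01 X21.315 Y31.332
G01 X14.418 Y82.422
G01 X60.876 Y104.769
M5
G00 X243.493 Y87.515
M3 S496
G01 X10.118 Y147.879 F1973
G01 X108.674 Y86.152
G01 X70.546 Y24.844
G01 X151.861 Y121.331
G01 X137.824 Y12.139
G01 X243.493 Y87.515
M5
G00 X126.839 Y83.206
M3 S496
G01 X195.317 Y98.805 F1973
G01 X137.930 Y41.797
M5
G00 X0.000 Y0.000

Since the viewBox matches the mm dimensions, user units are millimetres directly. The only transform is the Y-flip y_m = 189.538 − y_svg.

Shape 1 is a closed polygon drawn with `<polygon>`. Its stroke #ff0000 means score at S496, F1973. After flipping Y the toolpath is (192.234,135.769) → (218.277,27.492) → (17.400,85.601) → (75.026,68.164) → (188.591,70.527) → (192.234,135.769), returning to the start.

Shape 2 is a regular polygon drawn with `<path>`. Its stroke #000000 means engrave at S236, F2735. After flipping Y the toolpath is (60.876,104.769) → (96.486,67.490) → (72.035,22.103) → (21.315,31.332) → (14.418,82.422) → (60.876,104.769), returning to the start.

Shape 3 is a closed polygon drawn with `<polygon>`. Its stroke #ff0000 means score at S496, F1973. After flipping Y the toolpath is (243.493,87.515) → (10.118,147.879) → (108.674,86.152) → (70.546,24.844) → (151.861,121.331) → (137.824,12.139) → (243.493,87.515), returning to the start.

Shape 4 is a open polyline drawn with `<polyline>`. Its stroke #ff0000 means score at S496, F1973. After flipping Y the toolpath is (126.839,83.206) → (195.317,98.805) → (137.930,41.797).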